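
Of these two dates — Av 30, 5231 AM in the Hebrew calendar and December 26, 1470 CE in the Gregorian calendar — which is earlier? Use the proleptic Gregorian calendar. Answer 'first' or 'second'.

Converting both to JDN: 2258569 vs 2258326; the smaller is the second.

second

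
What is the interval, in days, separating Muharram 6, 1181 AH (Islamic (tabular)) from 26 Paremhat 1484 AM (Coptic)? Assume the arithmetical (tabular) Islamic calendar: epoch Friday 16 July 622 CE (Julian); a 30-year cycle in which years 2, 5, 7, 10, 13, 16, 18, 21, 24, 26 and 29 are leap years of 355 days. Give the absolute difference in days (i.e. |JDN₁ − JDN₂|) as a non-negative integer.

303

First date → JDN 2366598; second date → JDN 2366901.
The interval is |2366598 − 2366901| = 303 days.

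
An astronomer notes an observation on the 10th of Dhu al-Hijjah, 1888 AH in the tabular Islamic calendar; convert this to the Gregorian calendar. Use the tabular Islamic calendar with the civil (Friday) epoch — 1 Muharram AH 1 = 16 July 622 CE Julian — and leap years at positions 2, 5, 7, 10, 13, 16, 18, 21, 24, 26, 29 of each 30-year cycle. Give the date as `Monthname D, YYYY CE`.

Julian Day Number of the source date = 2617464.
Converting JDN 2617464 to the Gregorian calendar gives 9 April 2454 CE.

April 9, 2454 CE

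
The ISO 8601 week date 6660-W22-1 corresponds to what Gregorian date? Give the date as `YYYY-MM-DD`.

6660-05-28

ISO week 1 of 6660 is the week containing the first Thursday of 6660.
Week 22, day 1 (Monday) lands on 6660-05-28.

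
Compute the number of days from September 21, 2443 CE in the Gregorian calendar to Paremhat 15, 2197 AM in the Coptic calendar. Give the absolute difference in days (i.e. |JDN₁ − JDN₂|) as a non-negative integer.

JDN of the first date = 2613611.
JDN of the second date = 2627313.
|2627313 − 2613611| = 13702.

13702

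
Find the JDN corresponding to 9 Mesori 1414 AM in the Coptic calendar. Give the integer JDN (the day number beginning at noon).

2341466

Equivalently 12 August 1698 (Gregorian).
JDN 2400001 is 17 November 1858 CE (Gregorian), MJD 0; the target day is −58535 days from there, so JDN = 2341466.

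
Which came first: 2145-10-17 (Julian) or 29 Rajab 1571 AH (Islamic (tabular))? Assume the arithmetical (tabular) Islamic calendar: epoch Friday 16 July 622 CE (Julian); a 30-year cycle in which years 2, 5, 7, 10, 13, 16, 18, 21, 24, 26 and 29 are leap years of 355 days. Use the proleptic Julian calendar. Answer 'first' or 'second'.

first

First date → JDN 2504809; second date → JDN 2505001.
JDN 2504809 < JDN 2505001, so the first date is earlier.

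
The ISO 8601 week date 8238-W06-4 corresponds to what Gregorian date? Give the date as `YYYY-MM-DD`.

8238-02-08

ISO week 1 of 8238 is the week containing the first Thursday of 8238.
Week 6, day 4 (Thursday) lands on 8238-02-08.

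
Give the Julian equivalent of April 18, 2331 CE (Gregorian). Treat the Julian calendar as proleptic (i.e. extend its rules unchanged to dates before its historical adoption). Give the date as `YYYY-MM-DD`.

The Julian–Gregorian offset here is 16 days (Julian trailing).
18 April 2331 Gregorian − 16 days → 2 April 2331 Julian.

2331-04-02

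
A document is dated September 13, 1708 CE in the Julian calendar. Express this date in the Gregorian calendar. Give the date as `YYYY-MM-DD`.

At this point the Julian calendar is 11 days behind the Gregorian.
13 September 1708 Julian + 11 days → 24 September 1708 Gregorian.

1708-09-24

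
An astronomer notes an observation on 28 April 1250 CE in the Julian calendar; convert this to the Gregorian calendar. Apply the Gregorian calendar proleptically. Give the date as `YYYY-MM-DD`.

1250-05-05

For dates in this range the Gregorian date is 7 days ahead of the Julian.
28 April 1250 Julian + 7 days → 5 May 1250 Gregorian.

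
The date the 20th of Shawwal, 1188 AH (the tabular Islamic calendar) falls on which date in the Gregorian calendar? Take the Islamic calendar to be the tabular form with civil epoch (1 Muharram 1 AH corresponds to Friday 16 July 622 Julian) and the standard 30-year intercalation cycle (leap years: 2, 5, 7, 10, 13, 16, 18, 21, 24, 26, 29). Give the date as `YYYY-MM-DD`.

1774-12-24

Julian Day Number of the source date = 2369358.
Converting JDN 2369358 to the Gregorian calendar gives 24 December 1774 CE.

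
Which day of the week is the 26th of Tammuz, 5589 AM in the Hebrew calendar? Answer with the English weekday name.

In the Gregorian calendar this is 27 July 1829 (JDN 2389296).
2389296 ≡ 0 (mod 7); counting from Monday = 0 gives Monday.

Monday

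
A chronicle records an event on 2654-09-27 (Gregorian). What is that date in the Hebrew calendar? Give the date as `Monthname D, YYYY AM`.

Elul 22, 6414 AM

Julian Day Number of the source date = 2690683.
Converting JDN 2690683 to the Hebrew calendar gives 22 Elul 6414 AM.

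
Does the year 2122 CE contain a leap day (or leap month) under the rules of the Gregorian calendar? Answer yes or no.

no

2122 is not divisible by 4, so it is a common year.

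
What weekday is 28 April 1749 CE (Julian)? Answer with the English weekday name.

Friday

Equivalently 9 May 1749 Gregorian, JDN 2359998.
2359998 ≡ 4 (mod 7); counting from Monday = 0 gives Friday.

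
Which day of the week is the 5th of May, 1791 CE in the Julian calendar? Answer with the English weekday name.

Monday

Equivalently 16 May 1791 Gregorian, JDN 2375345.
JDN 2375345 mod 7 = 0, and JDN 0 was a Monday, so this is a Monday.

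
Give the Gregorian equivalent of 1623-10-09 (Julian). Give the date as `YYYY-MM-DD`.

The Julian–Gregorian offset here is 10 days (Julian trailing).
9 October 1623 Julian + 10 days → 19 October 1623 Gregorian.

1623-10-19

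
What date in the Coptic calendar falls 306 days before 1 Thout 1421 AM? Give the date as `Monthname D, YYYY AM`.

Paopi 30, 1420 AM

Counting 306 days back from JDN 2343685 reaches JDN 2343379, which is Paopi 30, 1420 AM.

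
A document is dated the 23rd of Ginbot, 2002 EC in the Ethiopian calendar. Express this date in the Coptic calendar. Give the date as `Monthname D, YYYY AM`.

The source date corresponds to 31 May 2010 in the Gregorian calendar (JDN 2455348).
That day falls on 23 Pashons 1726 AM in the Coptic calendar.

Pashons 23, 1726 AM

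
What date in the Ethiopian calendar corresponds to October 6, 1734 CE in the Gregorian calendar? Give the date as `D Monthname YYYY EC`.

Both dates share Julian Day Number 2354669; in the Ethiopian calendar that is 28 Meskerem 1727 EC.

28 Meskerem 1727 EC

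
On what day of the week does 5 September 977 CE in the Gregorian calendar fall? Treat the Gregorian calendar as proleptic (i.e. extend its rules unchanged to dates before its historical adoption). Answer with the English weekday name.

Friday

Since JDN mod 7 = 4 (0 = Monday), the day is Friday.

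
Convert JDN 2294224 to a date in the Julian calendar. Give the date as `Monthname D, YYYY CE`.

March 30, 1569 CE

The proleptic Gregorian equivalent of JDN 2294224 is 9 April 1569.
In the Julian calendar that day is March 30, 1569 CE.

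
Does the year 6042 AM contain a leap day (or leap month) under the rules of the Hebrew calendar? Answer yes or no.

Hebrew year 6042 is year 19 of its 19-year Metonic cycle; leap years are at positions 3, 6, 8, 11, 14, 17, 19, so it is a leap year (13 months).

yes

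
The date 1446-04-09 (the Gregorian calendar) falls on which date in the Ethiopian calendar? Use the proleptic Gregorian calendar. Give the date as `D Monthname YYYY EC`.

5 Miyazya 1438 EC

Julian Day Number of the source date = 2249299.
Converting JDN 2249299 to the Ethiopian calendar gives 5 Miyazya 1438 EC.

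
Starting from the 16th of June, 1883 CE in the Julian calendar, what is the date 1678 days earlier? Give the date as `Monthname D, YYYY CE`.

JDN of the 16th of June, 1883 CE = 2408990.
2408990 − 1678 = 2407312.
JDN 2407312 in the Julian calendar is November 11, 1878 CE.

November 11, 1878 CE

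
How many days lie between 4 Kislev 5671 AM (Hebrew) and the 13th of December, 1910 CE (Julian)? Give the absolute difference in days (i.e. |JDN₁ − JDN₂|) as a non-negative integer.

21

First date → JDN 2419011; second date → JDN 2419032.
The interval is |2419011 − 2419032| = 21 days.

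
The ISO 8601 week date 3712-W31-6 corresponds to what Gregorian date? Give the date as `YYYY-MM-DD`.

ISO week 1 of 3712 is the week containing the first Thursday of 3712.
Week 31, day 6 (Saturday) lands on 3712-08-06.

3712-08-06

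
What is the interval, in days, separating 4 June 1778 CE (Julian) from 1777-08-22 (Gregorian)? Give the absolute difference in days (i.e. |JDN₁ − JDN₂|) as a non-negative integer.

First date → JDN 2370627; second date → JDN 2370330.
The interval is |2370627 − 2370330| = 297 days.

297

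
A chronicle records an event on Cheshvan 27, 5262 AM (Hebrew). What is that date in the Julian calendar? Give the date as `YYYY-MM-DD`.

1501-11-08

Julian Day Number of the source date = 2269610.
Converting JDN 2269610 to the Julian calendar gives 8 November 1501 CE.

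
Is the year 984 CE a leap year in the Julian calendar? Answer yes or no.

yes

984 mod 4 = 0, so it is a leap year in the Julian calendar.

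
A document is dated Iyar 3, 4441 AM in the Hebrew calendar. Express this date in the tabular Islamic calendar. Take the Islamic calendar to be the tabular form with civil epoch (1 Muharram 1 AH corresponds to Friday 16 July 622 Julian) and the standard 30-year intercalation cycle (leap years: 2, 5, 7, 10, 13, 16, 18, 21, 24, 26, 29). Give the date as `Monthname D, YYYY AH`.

Sha'ban 2, 61 AH

Julian Day Number of the source date = 1969910.
Converting JDN 1969910 to the tabular Islamic calendar gives 2 Sha'ban 61 AH.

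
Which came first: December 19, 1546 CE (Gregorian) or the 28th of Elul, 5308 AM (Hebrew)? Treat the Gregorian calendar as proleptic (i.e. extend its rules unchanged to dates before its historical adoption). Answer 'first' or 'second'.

Converting both to JDN: 2286077 vs 2286709; the smaller is the first.

first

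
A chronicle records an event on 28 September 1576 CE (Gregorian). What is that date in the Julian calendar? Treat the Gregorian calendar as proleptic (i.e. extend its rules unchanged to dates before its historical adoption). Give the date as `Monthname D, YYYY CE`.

The Julian–Gregorian offset here is 10 days (Julian trailing).
28 September 1576 Gregorian − 10 days → 18 September 1576 Julian.

September 18, 1576 CE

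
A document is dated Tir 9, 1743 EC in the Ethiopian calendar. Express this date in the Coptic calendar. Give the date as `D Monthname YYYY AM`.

The source date corresponds to 15 January 1751 in the Gregorian calendar (JDN 2360614).
That day falls on 9 Tobi 1467 AM in the Coptic calendar.

9 Tobi 1467 AM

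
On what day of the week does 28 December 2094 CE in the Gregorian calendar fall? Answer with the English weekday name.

2486240 ≡ 1 (mod 7); counting from Monday = 0 gives Tuesday.

Tuesday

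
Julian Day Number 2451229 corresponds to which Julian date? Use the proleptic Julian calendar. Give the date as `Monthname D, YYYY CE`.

February 6, 1999 CE

JDN 2451229 is 19 February 1999 in the Gregorian calendar.
In the Julian calendar that day is February 6, 1999 CE.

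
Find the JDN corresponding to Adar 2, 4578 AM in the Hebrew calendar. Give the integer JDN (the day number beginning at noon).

In the proleptic Gregorian calendar the same day is 15 February 818.
JDN 2299161 is 15 October 1582 CE (Gregorian); the target day is −279287 days from there, so JDN = 2019874.

2019874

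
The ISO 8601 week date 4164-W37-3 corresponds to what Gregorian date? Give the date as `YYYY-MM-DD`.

4164-09-12

ISO week 1 of 4164 is the week containing the first Thursday of 4164.
Week 37, day 3 (Wednesday) lands on 4164-09-12.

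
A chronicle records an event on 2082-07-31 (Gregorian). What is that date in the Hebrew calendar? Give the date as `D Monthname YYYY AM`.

5 Av 5842 AM

Both dates share Julian Day Number 2481707; in the Hebrew calendar that is 5 Av 5842 AM.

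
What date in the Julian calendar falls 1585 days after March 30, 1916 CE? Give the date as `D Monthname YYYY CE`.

The starting date is JDN 2420966; 2420966 + 1585 = 2422551.
JDN 2422551 corresponds to 1 August 1920 CE.

1 August 1920 CE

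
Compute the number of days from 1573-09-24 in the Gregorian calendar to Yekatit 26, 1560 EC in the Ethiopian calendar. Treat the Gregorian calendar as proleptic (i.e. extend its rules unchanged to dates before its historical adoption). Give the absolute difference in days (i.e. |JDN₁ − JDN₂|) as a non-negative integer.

2032

JDN of the first date = 2295853.
JDN of the second date = 2293821.
|2293821 − 2295853| = 2032.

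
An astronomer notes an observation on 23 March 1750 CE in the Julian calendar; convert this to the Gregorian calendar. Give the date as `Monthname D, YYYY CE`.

At this point the Julian calendar is 11 days behind the Gregorian.
23 March 1750 Julian + 11 days → 3 April 1750 Gregorian.

April 3, 1750 CE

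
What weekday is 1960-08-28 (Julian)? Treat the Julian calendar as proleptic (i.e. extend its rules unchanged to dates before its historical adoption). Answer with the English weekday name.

This is JDN 2437188 (10 September 1960 Gregorian).
JDN 2437188 mod 7 = 5, and JDN 0 was a Monday, so this is a Saturday.

Saturday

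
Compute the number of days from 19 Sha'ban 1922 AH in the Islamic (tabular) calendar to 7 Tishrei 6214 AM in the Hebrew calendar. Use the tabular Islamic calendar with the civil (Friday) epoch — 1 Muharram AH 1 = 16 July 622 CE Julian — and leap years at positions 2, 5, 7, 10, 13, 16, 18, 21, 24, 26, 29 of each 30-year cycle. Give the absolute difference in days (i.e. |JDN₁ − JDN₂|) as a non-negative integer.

First date → JDN 2629403; second date → JDN 2617283.
The interval is |2629403 − 2617283| = 12120 days.

12120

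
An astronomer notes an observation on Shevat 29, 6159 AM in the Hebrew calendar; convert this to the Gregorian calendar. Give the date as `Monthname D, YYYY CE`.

Julian Day Number of the source date = 2597313.
Converting JDN 2597313 to the Gregorian calendar gives 6 February 2399 CE.

February 6, 2399 CE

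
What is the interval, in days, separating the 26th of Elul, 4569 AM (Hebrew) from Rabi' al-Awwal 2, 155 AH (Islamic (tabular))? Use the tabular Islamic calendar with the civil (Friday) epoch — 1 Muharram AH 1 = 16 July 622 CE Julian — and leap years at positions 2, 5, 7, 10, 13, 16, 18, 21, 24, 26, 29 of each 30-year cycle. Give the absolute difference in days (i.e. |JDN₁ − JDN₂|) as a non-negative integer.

First date → JDN 2016797; second date → JDN 2003072.
The interval is |2016797 − 2003072| = 13725 days.

13725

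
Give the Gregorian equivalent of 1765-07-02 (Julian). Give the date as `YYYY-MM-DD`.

For dates in this range the Gregorian date is 11 days ahead of the Julian.
2 July 1765 Julian + 11 days → 13 July 1765 Gregorian.

1765-07-13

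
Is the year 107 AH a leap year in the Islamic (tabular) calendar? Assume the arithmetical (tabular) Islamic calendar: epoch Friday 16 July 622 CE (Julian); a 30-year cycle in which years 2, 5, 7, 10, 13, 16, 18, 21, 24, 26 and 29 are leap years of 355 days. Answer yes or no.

Year 107 AH is year 17 of its 30-year cycle; leap positions are 2, 5, 7, 10, 13, 16, 18, 21, 24, 26, 29, so it is a common year (354 days).

no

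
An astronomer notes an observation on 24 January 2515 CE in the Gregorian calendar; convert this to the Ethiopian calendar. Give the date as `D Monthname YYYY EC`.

12 Tir 2507 EC

Both dates share Julian Day Number 2639668; in the Ethiopian calendar that is 12 Tir 2507 EC.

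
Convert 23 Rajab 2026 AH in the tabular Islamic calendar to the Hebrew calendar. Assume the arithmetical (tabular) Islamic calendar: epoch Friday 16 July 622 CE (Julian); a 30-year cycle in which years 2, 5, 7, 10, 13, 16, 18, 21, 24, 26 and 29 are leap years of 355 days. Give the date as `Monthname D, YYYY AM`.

The source date corresponds to 16 October 2587 in the Gregorian calendar (JDN 2666231).
That day falls on 23 Tishrei 6348 AM in the Hebrew calendar.

Tishrei 23, 6348 AM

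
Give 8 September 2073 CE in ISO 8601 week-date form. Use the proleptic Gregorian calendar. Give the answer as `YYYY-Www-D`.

The weekday is Friday (ISO weekday 5).
That Friday belongs to ISO week 36 of ISO year 2073.

2073-W36-5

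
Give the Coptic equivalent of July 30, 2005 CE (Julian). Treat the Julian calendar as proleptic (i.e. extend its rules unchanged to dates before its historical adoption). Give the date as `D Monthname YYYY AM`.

6 Mesori 1721 AM

The source date corresponds to 12 August 2005 in the Gregorian calendar (JDN 2453595).
That day falls on 6 Mesori 1721 AM in the Coptic calendar.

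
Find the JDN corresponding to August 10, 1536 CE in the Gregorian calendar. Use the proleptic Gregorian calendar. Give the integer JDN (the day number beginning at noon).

2282294

JDN 2451545 is 1 January 2000 CE (Gregorian); the target day is −169251 days from there, so JDN = 2282294.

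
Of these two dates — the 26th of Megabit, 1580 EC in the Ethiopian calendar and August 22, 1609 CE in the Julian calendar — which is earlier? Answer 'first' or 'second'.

First date → JDN 2301156; second date → JDN 2308979.
JDN 2301156 < JDN 2308979, so the first date is earlier.

first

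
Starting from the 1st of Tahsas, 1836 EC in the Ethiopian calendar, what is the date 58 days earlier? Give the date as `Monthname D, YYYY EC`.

Counting 58 days back from JDN 2394545 reaches JDN 2394487, which is Tikimt 3, 1836 EC.

Tikimt 3, 1836 EC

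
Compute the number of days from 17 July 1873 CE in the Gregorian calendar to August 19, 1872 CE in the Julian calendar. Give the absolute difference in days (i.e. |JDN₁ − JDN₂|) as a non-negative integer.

JDN of the first date = 2405357.
JDN of the second date = 2405037.
|2405037 − 2405357| = 320.

320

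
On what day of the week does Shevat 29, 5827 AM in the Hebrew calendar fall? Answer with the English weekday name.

Monday

In the Gregorian calendar this is 14 February 2067 (JDN 2476061).
2476061 ≡ 0 (mod 7); counting from Monday = 0 gives Monday.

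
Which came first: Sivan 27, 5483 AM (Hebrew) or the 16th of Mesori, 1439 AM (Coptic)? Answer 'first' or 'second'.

first

First date → JDN 2350553; second date → JDN 2350604.
JDN 2350553 < JDN 2350604, so the first date is earlier.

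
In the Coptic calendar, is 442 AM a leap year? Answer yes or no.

no

442 mod 4 = 2; in the Coptic calendar a year is leap when year mod 4 = 3, so it is a common year.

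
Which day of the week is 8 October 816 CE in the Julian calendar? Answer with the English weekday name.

Wednesday

Equivalently 12 October 816 Gregorian, JDN 2019383.
2019383 ≡ 2 (mod 7); counting from Monday = 0 gives Wednesday.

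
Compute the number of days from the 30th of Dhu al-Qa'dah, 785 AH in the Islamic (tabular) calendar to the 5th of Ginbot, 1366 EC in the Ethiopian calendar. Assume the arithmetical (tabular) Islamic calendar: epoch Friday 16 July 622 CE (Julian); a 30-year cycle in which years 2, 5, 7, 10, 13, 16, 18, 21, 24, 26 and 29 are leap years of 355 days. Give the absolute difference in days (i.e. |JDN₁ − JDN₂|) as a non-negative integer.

First date → JDN 2226587; second date → JDN 2223031.
The interval is |2226587 − 2223031| = 3556 days.

3556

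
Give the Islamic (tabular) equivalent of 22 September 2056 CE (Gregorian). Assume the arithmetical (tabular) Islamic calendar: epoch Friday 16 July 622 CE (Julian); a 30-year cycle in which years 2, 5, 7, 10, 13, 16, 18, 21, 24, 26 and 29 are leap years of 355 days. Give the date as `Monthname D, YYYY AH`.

Rabi' al-Awwal 12, 1479 AH

Julian Day Number of the source date = 2472264.
Converting JDN 2472264 to the tabular Islamic calendar gives 12 Rabi' al-Awwal 1479 AH.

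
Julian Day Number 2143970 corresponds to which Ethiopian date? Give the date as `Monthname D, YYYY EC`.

JDN 2143970 is 21 November 1157 in the proleptic Gregorian calendar.
In the Ethiopian calendar that day is Hidar 18, 1150 EC.

Hidar 18, 1150 EC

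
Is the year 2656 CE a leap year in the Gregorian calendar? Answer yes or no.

yes

2656 is divisible by 4 and not by 100, so it is a leap year.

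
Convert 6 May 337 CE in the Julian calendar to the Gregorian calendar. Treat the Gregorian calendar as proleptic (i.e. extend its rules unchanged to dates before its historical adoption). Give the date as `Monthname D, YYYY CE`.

May 7, 337 CE

The Julian–Gregorian offset here is 1 day (Julian trailing).
6 May 337 Julian + 1 day → 7 May 337 Gregorian.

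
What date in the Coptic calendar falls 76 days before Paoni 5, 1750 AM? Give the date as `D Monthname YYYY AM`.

19 Paremhat 1750 AM

Counting 76 days back from JDN 2464126 reaches JDN 2464050, which is 19 Paremhat 1750 AM.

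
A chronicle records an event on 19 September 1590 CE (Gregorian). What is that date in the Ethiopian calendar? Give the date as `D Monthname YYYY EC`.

Julian Day Number of the source date = 2302057.
Converting JDN 2302057 to the Ethiopian calendar gives 12 Meskerem 1583 EC.

12 Meskerem 1583 EC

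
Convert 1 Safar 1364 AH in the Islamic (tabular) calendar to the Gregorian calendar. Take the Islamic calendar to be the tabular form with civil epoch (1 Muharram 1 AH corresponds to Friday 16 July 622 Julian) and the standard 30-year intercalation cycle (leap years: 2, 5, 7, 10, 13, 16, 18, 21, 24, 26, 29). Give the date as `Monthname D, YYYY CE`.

Both dates share Julian Day Number 2431472; in the Gregorian calendar that is 16 January 1945 CE.

January 16, 1945 CE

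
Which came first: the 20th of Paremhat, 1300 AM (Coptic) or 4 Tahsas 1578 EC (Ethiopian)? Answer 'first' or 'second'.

first

The two dates have Julian Day Numbers 2299689 and 2300313 respectively.
Since 2299689 < 2300313, the first date comes first.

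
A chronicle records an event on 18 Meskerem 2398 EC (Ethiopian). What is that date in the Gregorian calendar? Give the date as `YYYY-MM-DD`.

2405-10-01

Both dates share Julian Day Number 2599742; in the Gregorian calendar that is 1 October 2405 CE.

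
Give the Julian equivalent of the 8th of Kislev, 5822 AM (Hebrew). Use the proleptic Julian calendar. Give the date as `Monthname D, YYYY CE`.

The source date corresponds to 21 November 2061 in the Gregorian calendar (JDN 2474150).
That day falls on 8 November 2061 CE in the Julian calendar.

November 8, 2061 CE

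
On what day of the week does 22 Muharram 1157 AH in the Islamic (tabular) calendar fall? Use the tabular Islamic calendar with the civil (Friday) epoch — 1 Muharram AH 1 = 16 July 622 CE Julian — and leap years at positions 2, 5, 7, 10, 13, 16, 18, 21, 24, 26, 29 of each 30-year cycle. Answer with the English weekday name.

Equivalently 7 March 1744 Gregorian, JDN 2358109.
JDN 2358109 mod 7 = 5, and JDN 0 was a Monday, so this is a Saturday.

Saturday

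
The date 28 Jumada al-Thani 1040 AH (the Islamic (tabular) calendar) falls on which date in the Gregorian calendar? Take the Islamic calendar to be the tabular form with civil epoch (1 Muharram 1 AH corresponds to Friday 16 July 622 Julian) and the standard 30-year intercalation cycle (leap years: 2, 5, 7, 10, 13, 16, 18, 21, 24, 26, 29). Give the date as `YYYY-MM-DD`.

Julian Day Number of the source date = 2316802.
Converting JDN 2316802 to the Gregorian calendar gives 1 February 1631 CE.

1631-02-01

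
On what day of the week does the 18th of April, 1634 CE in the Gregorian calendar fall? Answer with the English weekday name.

2317974 ≡ 1 (mod 7); counting from Monday = 0 gives Tuesday.

Tuesday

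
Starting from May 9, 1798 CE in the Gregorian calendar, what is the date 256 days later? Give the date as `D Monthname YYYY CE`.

20 January 1799 CE

Counting 256 days forward from JDN 2377895 reaches JDN 2378151, which is 20 January 1799 CE.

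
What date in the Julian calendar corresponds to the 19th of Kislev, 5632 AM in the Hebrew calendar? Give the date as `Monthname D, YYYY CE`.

Julian Day Number of the source date = 2404764.
Converting JDN 2404764 to the Julian calendar gives 20 November 1871 CE.

November 20, 1871 CE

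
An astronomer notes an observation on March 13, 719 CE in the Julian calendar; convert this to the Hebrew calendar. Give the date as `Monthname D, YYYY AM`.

Julian Day Number of the source date = 1983744.
Converting JDN 1983744 to the Hebrew calendar gives 17 Adar II 4479 AM.

Adar II 17, 4479 AM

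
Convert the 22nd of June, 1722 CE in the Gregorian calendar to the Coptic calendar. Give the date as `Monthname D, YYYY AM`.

Paoni 17, 1438 AM

Julian Day Number of the source date = 2350180.
Converting JDN 2350180 to the Coptic calendar gives 17 Paoni 1438 AM.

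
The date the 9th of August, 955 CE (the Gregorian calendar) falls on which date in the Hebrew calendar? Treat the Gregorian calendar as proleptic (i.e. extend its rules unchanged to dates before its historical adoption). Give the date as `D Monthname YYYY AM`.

13 Av 4715 AM

Julian Day Number of the source date = 2070087.
Converting JDN 2070087 to the Hebrew calendar gives 13 Av 4715 AM.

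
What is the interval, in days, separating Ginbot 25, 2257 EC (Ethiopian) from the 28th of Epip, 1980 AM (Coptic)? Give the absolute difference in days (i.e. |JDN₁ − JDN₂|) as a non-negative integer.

First date → JDN 2548489; second date → JDN 2548187.
The interval is |2548489 − 2548187| = 302 days.

302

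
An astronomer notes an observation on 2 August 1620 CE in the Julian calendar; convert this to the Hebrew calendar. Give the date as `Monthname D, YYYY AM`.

Av 13, 5380 AM

The source date corresponds to 12 August 1620 in the Gregorian calendar (JDN 2312977).
That day falls on 13 Av 5380 AM in the Hebrew calendar.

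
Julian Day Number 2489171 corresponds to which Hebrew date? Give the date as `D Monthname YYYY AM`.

28 Tevet 5863 AM

The Gregorian equivalent of JDN 2489171 is 7 January 2103.
In the Hebrew calendar that day is 28 Tevet 5863 AM.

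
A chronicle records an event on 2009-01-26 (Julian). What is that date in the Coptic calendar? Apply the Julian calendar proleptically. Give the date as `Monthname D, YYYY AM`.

Both dates share Julian Day Number 2454871; in the Coptic calendar that is 1 Meshir 1725 AM.

Meshir 1, 1725 AM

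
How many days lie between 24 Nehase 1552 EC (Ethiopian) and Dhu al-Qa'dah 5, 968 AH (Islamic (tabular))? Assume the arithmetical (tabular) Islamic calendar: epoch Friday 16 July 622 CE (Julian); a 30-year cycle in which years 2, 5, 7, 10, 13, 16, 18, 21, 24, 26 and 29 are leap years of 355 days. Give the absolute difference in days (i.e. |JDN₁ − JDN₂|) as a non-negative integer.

JDN of the first date = 2291077.
JDN of the second date = 2291412.
|2291412 − 2291077| = 335.

335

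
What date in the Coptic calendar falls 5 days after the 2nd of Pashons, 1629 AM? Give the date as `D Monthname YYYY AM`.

7 Pashons 1629 AM

The starting date is JDN 2419898; 2419898 + 5 = 2419903.
JDN 2419903 corresponds to 7 Pashons 1629 AM.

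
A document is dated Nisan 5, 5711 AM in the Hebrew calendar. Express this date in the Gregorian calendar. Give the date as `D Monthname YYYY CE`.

Julian Day Number of the source date = 2433748.
Converting JDN 2433748 to the Gregorian calendar gives 11 April 1951 CE.

11 April 1951 CE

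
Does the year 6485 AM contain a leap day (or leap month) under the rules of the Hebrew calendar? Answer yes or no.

yes

Hebrew year 6485 is year 6 of its 19-year Metonic cycle; leap years are at positions 3, 6, 8, 11, 14, 17, 19, so it is a leap year (13 months).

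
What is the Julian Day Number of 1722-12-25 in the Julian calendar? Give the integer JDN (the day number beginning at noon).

In the Gregorian calendar the same day is 5 January 1723.
JDN 2451545 is 1 January 2000 CE (Gregorian); the target day is −101168 days from there, so JDN = 2350377.

2350377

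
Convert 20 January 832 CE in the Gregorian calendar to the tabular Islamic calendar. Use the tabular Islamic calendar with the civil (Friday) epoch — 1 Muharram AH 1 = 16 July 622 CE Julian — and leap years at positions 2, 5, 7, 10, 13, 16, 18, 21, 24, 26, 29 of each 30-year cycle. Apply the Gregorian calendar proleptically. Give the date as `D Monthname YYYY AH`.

Julian Day Number of the source date = 2024961.
Converting JDN 2024961 to the tabular Islamic calendar gives 8 Dhu al-Hijjah 216 AH.

8 Dhu al-Hijjah 216 AH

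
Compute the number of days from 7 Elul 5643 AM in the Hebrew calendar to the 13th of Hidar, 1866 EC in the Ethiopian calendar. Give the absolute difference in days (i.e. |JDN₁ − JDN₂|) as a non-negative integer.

3579

JDN of the first date = 2409063.
JDN of the second date = 2405484.
|2405484 − 2409063| = 3579.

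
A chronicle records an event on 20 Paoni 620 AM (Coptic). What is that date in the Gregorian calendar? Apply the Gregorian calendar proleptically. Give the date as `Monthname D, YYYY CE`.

June 19, 904 CE

Both dates share Julian Day Number 2051409; in the Gregorian calendar that is 19 June 904 CE.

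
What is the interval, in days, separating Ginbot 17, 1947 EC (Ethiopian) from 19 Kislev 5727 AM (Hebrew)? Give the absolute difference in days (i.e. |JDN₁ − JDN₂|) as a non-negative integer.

JDN of the first date = 2435253.
JDN of the second date = 2439462.
|2439462 − 2435253| = 4209.

4209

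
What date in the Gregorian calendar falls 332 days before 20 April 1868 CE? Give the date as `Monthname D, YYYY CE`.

The starting date is JDN 2403443; 2403443 − 332 = 2403111.
JDN 2403111 corresponds to May 24, 1867 CE.

May 24, 1867 CE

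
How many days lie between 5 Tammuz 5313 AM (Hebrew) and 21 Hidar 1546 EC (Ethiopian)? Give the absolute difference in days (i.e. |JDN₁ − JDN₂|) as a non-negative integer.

153

JDN of the first date = 2288459.
JDN of the second date = 2288612.
|2288612 − 2288459| = 153.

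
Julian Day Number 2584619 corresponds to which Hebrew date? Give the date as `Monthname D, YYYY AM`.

JDN 2584619 is 6 May 2364 in the Gregorian calendar.
In the Hebrew calendar that day is Iyar 3, 6124 AM.

Iyar 3, 6124 AM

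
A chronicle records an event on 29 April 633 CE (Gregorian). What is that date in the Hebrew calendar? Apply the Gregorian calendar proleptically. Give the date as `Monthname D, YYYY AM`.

Both dates share Julian Day Number 1952377; in the Hebrew calendar that is 12 Iyar 4393 AM.

Iyar 12, 4393 AM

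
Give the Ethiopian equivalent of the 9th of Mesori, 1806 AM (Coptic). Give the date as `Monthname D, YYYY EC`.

Julian Day Number of the source date = 2484644.
Converting JDN 2484644 to the Ethiopian calendar gives 9 Nehase 2082 EC.

Nehase 9, 2082 EC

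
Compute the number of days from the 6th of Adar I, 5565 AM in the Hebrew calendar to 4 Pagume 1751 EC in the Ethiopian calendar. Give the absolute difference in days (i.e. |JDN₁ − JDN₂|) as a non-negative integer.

First date → JDN 2380358; second date → JDN 2363771.
The interval is |2380358 − 2363771| = 16587 days.

16587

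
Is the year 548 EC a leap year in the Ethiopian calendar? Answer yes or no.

no

548 mod 4 = 0; in the Ethiopian calendar a year is leap when year mod 4 = 3, so it is a common year.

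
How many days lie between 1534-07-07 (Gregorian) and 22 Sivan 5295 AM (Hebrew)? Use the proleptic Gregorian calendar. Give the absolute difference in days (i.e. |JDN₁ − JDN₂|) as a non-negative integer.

332

First date → JDN 2281529; second date → JDN 2281861.
The interval is |2281529 − 2281861| = 332 days.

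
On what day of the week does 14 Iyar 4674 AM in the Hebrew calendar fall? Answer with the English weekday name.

This is JDN 2055029 (18 May 914 Gregorian).
Since JDN mod 7 = 4 (0 = Monday), the day is Friday.

Friday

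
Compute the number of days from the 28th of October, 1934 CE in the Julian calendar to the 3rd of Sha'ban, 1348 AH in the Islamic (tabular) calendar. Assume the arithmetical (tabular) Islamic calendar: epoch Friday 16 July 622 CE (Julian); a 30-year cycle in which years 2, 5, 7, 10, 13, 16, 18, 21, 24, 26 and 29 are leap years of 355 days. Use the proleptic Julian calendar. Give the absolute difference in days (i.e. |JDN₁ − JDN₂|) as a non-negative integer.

JDN of the first date = 2427752.
JDN of the second date = 2425981.
|2425981 − 2427752| = 1771.

1771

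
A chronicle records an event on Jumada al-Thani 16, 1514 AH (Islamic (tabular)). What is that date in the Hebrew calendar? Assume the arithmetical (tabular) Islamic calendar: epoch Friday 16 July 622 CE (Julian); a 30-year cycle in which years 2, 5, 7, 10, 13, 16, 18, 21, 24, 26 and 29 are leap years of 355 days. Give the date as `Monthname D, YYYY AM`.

Both dates share Julian Day Number 2484760; in the Hebrew calendar that is 17 Kislev 5851 AM.

Kislev 17, 5851 AM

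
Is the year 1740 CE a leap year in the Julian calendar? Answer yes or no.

1740 mod 4 = 0, so it is a leap year in the Julian calendar.

yes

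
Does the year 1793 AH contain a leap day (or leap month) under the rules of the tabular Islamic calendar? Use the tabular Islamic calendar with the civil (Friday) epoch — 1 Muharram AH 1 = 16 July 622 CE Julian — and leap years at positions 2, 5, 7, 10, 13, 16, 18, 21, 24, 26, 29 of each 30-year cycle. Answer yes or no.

Year 1793 AH is year 23 of its 30-year cycle; leap positions are 2, 5, 7, 10, 13, 16, 18, 21, 24, 26, 29, so it is a common year (354 days).

no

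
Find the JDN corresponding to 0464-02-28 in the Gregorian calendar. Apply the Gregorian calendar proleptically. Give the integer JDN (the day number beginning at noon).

1890591

JDN 2451545 is 1 January 2000 CE (Gregorian); the target day is −560954 days from there, so JDN = 1890591.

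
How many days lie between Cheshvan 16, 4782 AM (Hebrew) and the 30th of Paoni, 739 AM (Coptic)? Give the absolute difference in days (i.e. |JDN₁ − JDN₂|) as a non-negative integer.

606

JDN of the first date = 2094277.
JDN of the second date = 2094883.
|2094883 − 2094277| = 606.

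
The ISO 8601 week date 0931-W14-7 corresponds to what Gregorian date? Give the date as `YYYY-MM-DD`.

ISO week 1 of 931 is the week containing the first Thursday of 931.
Week 14, day 7 (Sunday) lands on 0931-04-08.

0931-04-08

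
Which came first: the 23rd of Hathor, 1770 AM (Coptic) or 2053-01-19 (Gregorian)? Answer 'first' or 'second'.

second

Converting both to JDN: 2471239 vs 2470922; the smaller is the second.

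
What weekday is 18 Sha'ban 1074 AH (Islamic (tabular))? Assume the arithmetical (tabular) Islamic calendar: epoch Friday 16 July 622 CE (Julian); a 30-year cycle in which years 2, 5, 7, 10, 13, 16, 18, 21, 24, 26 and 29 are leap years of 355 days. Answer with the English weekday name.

Equivalently 16 March 1664 Gregorian, JDN 2328899.
2328899 ≡ 6 (mod 7); counting from Monday = 0 gives Sunday.

Sunday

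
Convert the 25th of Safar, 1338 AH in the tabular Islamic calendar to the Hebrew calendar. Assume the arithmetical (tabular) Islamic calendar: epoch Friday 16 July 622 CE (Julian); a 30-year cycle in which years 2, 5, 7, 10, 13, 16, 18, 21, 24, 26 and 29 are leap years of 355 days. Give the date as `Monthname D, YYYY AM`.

Cheshvan 26, 5680 AM

Both dates share Julian Day Number 2422282; in the Hebrew calendar that is 26 Cheshvan 5680 AM.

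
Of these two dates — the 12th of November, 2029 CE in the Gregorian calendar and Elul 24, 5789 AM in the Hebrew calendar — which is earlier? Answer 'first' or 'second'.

Converting both to JDN: 2462453 vs 2462384; the smaller is the second.

second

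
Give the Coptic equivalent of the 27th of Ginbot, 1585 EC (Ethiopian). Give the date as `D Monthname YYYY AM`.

Both dates share Julian Day Number 2303043; in the Coptic calendar that is 27 Pashons 1309 AM.

27 Pashons 1309 AM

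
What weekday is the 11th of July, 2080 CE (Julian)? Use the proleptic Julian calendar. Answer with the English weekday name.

Wednesday

In the Gregorian calendar this is 24 July 2080 (JDN 2480970).
Since JDN mod 7 = 2 (0 = Monday), the day is Wednesday.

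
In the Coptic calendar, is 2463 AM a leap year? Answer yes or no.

yes

2463 mod 4 = 3; in the Coptic calendar a year is leap when year mod 4 = 3, so it is a leap year.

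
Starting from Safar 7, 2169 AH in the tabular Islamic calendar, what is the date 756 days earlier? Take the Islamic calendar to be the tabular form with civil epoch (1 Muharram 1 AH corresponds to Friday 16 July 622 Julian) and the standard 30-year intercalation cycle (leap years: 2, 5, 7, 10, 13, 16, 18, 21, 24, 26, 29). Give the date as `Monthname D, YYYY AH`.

JDN of Safar 7, 2169 AH = 2716743.
2716743 − 756 = 2715987.
JDN 2715987 in the tabular Islamic calendar is Dhu al-Hijjah 19, 2166 AH.

Dhu al-Hijjah 19, 2166 AH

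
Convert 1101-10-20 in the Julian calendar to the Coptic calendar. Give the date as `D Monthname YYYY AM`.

The source date corresponds to 27 October 1101 in the proleptic Gregorian calendar (JDN 2123491).
That day falls on 23 Paopi 818 AM in the Coptic calendar.

23 Paopi 818 AM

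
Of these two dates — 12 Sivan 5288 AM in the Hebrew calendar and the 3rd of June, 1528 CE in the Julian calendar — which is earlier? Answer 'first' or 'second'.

first

The two dates have Julian Day Numbers 2279310 and 2279314 respectively.
Since 2279310 < 2279314, the first date comes first.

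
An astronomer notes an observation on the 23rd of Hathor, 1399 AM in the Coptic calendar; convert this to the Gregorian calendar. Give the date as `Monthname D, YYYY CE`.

November 29, 1682 CE

Both dates share Julian Day Number 2335731; in the Gregorian calendar that is 29 November 1682 CE.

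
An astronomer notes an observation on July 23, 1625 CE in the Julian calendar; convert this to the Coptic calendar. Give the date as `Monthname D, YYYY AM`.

Epip 29, 1341 AM

The source date corresponds to 2 August 1625 in the Gregorian calendar (JDN 2314793).
That day falls on 29 Epip 1341 AM in the Coptic calendar.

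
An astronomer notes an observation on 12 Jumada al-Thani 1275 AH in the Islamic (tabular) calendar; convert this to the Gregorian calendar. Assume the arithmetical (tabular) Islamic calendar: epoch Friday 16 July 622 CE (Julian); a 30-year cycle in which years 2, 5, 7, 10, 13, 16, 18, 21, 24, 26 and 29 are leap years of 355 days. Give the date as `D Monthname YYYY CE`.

17 January 1859 CE

Julian Day Number of the source date = 2400062.
Converting JDN 2400062 to the Gregorian calendar gives 17 January 1859 CE.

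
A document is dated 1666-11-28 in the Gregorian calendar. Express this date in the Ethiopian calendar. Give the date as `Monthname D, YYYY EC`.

Both dates share Julian Day Number 2329886; in the Ethiopian calendar that is 22 Hidar 1659 EC.

Hidar 22, 1659 EC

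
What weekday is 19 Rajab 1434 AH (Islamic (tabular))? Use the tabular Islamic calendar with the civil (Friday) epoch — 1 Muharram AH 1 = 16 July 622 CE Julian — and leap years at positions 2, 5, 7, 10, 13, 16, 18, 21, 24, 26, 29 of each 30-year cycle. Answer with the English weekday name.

This is JDN 2456442 (29 May 2013 Gregorian).
Since JDN mod 7 = 2 (0 = Monday), the day is Wednesday.

Wednesday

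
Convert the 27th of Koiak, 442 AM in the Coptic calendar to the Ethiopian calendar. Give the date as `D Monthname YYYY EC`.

The source date corresponds to 27 December 725 in the proleptic Gregorian calendar (JDN 1986221).
That day falls on 27 Tahsas 718 EC in the Ethiopian calendar.

27 Tahsas 718 EC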